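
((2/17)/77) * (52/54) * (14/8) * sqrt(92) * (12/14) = 0.02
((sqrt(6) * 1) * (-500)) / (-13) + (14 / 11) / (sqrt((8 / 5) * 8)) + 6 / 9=7 * sqrt(5) / 44 + 2 / 3 + 500 * sqrt(6) / 13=95.23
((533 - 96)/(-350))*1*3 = -1311/350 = -3.75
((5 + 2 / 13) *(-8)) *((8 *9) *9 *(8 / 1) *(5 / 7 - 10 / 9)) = 84817.58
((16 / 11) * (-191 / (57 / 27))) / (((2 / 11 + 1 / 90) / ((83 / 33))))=-1715.60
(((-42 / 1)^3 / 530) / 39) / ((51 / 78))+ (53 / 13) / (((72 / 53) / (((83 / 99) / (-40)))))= -18517506599 / 3339610560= -5.54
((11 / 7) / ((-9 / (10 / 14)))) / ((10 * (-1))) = 11 / 882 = 0.01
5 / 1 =5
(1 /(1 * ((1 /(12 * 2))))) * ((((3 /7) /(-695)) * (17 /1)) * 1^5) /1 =-1224 /4865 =-0.25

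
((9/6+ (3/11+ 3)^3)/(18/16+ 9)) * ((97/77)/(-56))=-3146195/38740086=-0.08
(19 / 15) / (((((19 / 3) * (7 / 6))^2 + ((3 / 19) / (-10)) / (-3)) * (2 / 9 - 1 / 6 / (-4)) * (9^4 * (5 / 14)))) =8512 / 226883295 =0.00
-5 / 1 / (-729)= 5 / 729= 0.01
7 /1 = 7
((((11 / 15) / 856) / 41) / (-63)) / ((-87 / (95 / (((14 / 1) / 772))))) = 40337 / 2019792348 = 0.00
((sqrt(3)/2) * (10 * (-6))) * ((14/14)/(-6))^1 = 8.66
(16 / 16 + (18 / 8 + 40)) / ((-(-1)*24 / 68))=2941 / 24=122.54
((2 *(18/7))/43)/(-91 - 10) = -36/30401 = -0.00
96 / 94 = 48 / 47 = 1.02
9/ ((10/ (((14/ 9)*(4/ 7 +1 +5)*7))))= 322/ 5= 64.40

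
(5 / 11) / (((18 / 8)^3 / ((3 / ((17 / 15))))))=1600 / 15147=0.11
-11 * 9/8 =-99/8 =-12.38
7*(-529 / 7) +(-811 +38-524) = -1826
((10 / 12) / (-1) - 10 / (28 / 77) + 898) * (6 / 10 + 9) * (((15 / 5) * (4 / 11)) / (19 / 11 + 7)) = 5218 / 5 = 1043.60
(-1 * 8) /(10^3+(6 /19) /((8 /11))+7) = -608 /76565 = -0.01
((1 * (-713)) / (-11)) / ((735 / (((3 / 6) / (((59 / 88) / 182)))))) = 74152 / 6195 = 11.97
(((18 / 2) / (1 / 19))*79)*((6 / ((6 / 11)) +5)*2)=432288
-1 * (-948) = 948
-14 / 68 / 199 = -7 / 6766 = -0.00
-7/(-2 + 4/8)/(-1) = -14/3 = -4.67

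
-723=-723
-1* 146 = -146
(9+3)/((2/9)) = 54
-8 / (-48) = 1 / 6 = 0.17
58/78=29/39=0.74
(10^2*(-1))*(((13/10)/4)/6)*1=-65/12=-5.42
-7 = -7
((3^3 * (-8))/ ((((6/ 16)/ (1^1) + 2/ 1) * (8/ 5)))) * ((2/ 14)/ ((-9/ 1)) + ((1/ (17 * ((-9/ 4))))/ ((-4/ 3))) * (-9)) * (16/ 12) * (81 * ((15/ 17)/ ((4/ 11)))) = 110127600/ 38437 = 2865.15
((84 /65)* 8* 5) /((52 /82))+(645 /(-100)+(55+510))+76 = 2420299 /3380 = 716.06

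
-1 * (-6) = 6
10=10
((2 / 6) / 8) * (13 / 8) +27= 5197 / 192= 27.07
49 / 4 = 12.25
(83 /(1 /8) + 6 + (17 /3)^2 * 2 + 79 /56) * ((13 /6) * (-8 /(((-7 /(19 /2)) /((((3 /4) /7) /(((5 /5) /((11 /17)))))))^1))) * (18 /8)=1007352203 /373184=2699.34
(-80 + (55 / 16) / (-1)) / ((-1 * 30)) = 89 / 32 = 2.78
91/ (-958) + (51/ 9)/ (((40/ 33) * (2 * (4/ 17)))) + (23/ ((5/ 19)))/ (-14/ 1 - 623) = 189462925/ 19527872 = 9.70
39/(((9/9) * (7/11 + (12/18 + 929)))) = 0.04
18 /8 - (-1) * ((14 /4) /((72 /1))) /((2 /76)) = 295 /72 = 4.10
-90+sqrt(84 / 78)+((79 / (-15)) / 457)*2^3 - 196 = -1961162 / 6855+sqrt(182) / 13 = -285.05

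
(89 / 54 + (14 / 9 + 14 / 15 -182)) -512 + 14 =-182483 / 270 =-675.86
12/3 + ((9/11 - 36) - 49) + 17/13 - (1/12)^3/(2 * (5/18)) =-10827983/137280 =-78.88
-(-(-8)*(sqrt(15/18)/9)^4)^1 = -50/59049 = -0.00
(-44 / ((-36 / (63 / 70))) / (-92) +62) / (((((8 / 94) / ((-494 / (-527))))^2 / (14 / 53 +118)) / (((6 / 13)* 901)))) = 2779279842530373 / 7515020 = 369829999.46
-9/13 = -0.69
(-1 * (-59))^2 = 3481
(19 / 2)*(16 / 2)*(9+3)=912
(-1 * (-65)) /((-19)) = -65 /19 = -3.42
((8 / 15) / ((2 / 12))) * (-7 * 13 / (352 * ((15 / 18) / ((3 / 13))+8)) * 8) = -6552 / 11495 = -0.57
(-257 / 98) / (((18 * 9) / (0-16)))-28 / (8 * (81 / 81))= -25727 / 7938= -3.24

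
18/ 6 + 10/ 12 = 23/ 6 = 3.83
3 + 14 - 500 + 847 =364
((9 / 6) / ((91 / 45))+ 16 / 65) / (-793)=-899 / 721630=-0.00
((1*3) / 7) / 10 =3 / 70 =0.04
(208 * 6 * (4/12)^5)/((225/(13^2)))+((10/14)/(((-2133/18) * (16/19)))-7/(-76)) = 6039605599/1531920600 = 3.94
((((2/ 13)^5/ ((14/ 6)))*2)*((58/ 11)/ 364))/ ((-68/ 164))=-114144/ 44228050867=-0.00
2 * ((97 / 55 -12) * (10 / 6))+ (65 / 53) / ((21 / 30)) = -396296 / 12243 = -32.37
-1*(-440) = 440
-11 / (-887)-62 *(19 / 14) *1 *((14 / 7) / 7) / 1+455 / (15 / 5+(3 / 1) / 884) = 127.47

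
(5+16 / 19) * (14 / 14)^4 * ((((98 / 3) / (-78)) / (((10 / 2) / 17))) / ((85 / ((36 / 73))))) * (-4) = 87024 / 450775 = 0.19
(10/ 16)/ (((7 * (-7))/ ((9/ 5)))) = -9/ 392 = -0.02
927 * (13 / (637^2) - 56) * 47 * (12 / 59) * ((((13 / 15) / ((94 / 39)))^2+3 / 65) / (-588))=816374882985057 / 5513467441300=148.07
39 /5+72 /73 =3207 /365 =8.79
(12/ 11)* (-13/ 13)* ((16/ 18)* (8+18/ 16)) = -292/ 33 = -8.85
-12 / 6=-2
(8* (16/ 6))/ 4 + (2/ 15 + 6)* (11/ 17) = 2372/ 255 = 9.30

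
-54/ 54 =-1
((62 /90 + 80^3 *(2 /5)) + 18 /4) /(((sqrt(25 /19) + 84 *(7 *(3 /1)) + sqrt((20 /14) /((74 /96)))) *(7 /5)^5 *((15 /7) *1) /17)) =27535801639625 /(18522 *(1295 *sqrt(19) + 76 *sqrt(7770) + 8680644)) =171.02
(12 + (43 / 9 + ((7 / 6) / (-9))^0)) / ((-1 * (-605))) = 32 / 1089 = 0.03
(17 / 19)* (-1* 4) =-68 / 19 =-3.58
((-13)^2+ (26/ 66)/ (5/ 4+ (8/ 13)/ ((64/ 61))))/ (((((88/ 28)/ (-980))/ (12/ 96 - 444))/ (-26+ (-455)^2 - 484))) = 1341378321064534025/ 277332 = 4836723930395.82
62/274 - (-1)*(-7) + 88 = 81.23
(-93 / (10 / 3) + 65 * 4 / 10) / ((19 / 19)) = -19 / 10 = -1.90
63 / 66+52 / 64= 311 / 176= 1.77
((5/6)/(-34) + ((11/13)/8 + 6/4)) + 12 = 72035/5304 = 13.58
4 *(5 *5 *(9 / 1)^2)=8100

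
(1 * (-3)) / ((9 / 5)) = -1.67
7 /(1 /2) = 14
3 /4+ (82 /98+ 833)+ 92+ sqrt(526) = sqrt(526)+ 181611 /196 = 949.52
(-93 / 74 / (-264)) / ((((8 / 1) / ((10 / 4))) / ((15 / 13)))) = 2325 / 1354496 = 0.00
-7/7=-1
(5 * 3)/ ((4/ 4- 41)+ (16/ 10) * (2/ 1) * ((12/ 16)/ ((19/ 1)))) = -1425/ 3788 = -0.38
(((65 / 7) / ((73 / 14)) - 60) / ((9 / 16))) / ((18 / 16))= -544000 / 5913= -92.00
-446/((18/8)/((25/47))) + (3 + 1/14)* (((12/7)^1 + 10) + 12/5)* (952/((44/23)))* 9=194051.96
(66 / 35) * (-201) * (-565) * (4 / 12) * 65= 32479590 / 7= 4639941.43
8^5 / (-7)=-4681.14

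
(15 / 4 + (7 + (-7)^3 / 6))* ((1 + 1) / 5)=-557 / 30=-18.57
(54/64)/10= 27/320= 0.08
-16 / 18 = -8 / 9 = -0.89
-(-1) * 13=13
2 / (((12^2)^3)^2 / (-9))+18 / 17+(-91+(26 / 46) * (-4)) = -17857463181115783 / 193677515292672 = -92.20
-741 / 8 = -92.62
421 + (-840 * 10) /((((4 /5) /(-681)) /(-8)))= -57203579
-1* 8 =-8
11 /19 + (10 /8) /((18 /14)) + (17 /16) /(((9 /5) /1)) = 651 /304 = 2.14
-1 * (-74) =74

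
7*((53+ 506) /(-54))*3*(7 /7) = -3913 /18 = -217.39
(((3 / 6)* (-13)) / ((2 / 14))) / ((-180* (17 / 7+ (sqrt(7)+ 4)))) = 637 / 13456 - 4459* sqrt(7) / 605520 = 0.03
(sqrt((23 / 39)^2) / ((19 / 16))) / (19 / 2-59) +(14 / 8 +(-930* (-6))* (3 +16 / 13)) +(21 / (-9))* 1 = 6927172685 / 293436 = 23607.10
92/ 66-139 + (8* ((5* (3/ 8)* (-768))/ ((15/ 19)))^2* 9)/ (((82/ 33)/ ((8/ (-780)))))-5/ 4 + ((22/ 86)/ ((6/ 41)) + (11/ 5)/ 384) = -988866.93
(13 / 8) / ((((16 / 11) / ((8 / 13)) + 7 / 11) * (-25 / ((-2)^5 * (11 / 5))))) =572 / 375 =1.53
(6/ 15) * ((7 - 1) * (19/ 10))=114/ 25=4.56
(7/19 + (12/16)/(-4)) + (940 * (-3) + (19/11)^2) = -103614481/36784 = -2816.84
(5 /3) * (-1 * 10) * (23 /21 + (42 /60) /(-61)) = -69415 /3843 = -18.06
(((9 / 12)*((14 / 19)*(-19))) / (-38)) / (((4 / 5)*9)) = 35 / 912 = 0.04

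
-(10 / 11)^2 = -100 / 121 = -0.83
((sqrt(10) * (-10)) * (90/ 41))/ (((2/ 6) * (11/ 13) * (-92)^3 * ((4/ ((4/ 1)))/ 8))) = 8775 * sqrt(10)/ 10974634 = 0.00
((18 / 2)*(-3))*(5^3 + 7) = -3564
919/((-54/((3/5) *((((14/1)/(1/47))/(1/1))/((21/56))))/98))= -237043184/135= -1755875.44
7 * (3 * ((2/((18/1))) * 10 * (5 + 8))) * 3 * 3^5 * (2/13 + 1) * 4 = 1020600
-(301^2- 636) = -89965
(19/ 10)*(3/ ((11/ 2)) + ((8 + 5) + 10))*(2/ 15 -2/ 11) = -19684/ 9075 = -2.17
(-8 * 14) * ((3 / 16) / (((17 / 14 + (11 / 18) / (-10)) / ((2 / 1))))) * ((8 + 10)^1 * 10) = -6555.82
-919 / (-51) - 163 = -7394 / 51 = -144.98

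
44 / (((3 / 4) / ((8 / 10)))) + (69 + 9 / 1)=1874 / 15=124.93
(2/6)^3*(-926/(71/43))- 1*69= -172091/1917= -89.77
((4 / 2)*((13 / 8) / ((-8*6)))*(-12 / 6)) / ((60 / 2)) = 13 / 2880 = 0.00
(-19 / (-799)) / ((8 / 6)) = 57 / 3196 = 0.02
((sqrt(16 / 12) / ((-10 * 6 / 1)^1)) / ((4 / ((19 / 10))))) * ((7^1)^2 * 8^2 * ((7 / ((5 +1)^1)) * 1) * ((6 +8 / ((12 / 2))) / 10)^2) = -17.99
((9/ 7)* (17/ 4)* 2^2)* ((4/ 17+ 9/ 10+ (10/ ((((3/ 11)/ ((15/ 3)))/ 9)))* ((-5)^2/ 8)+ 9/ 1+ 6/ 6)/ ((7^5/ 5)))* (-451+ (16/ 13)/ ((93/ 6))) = -221031431883/ 14588476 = -15151.10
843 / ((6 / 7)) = 1967 / 2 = 983.50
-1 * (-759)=759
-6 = -6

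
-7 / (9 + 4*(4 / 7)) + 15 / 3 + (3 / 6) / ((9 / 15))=5.21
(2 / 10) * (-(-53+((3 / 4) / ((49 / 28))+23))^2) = -174.89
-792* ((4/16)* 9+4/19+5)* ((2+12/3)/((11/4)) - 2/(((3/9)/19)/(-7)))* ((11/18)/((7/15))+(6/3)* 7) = -1375303698/19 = -72384405.16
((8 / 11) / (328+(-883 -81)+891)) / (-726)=-4 / 1018215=-0.00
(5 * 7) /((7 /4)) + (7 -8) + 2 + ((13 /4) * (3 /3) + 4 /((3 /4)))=355 /12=29.58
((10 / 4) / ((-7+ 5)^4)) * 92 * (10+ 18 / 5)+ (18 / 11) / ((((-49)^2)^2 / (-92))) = 24794405789 / 126825622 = 195.50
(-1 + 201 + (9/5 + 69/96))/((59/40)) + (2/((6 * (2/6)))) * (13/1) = 150.30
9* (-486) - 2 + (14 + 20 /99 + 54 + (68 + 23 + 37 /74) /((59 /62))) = -4211.65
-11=-11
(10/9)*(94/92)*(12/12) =235/207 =1.14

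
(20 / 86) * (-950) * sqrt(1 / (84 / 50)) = -23750 * sqrt(42) / 903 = -170.45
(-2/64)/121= -1/3872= -0.00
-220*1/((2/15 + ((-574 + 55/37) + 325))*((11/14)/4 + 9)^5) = 168110874624/12434663539460375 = 0.00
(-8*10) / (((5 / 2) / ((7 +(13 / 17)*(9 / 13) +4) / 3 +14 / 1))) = -29120 / 51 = -570.98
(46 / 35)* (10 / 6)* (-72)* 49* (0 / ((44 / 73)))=0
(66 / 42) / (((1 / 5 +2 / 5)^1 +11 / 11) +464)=55 / 16296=0.00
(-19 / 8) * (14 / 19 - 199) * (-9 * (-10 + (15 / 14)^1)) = 4237875 / 112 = 37838.17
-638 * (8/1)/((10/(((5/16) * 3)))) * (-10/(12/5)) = 7975/4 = 1993.75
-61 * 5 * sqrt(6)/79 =-305 * sqrt(6)/79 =-9.46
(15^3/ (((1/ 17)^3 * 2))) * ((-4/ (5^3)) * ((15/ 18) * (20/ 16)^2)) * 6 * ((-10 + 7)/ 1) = 49744125/ 8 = 6218015.62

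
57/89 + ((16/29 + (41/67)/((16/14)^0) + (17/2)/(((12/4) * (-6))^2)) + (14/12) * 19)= 2689026227/112056696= 24.00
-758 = -758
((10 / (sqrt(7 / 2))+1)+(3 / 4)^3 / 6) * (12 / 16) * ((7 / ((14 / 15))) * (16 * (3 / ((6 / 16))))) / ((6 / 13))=26715 / 16+15600 * sqrt(14) / 7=10008.24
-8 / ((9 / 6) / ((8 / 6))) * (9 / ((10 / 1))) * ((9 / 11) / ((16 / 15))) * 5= -270 / 11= -24.55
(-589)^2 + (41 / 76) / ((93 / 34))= 1226019511 / 3534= 346921.20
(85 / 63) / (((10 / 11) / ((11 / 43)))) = 2057 / 5418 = 0.38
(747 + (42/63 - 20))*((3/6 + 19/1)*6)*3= 255411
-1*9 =-9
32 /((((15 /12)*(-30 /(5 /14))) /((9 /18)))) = -16 /105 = -0.15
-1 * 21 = -21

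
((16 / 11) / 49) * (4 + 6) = 160 / 539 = 0.30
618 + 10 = 628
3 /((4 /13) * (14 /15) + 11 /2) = 1170 /2257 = 0.52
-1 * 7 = -7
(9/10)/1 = 9/10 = 0.90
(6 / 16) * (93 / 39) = 93 / 104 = 0.89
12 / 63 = 4 / 21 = 0.19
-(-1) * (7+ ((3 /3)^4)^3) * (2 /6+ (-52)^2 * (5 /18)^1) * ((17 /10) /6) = 229942 /135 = 1703.27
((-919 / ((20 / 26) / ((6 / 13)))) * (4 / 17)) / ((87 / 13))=-47788 / 2465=-19.39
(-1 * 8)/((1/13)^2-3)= 676/253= 2.67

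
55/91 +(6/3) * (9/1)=1693/91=18.60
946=946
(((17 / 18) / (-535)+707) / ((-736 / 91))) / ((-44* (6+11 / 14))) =4336946341 / 14813251200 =0.29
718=718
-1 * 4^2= -16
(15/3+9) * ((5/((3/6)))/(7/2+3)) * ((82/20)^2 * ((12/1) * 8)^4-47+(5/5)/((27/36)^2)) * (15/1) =461273568690.67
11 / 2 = 5.50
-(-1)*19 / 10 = 19 / 10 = 1.90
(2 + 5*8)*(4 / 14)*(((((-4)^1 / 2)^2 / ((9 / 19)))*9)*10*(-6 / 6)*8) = -72960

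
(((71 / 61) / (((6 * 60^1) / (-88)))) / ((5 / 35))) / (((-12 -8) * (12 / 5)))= 5467 / 131760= 0.04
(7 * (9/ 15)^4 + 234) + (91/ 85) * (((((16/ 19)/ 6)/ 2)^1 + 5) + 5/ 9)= 437739769/ 1816875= 240.93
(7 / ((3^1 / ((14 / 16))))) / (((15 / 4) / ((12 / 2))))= 49 / 15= 3.27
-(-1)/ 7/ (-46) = -1/ 322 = -0.00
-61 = -61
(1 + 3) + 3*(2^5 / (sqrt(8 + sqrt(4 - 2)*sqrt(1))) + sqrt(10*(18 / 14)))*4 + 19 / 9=(55*sqrt(sqrt(2) + 8) / 9 + 36*sqrt(70*sqrt(2) + 560) / 7 + 384) / sqrt(sqrt(2) + 8)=174.29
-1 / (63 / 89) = -89 / 63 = -1.41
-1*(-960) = 960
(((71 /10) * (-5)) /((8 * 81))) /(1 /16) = -71 /81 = -0.88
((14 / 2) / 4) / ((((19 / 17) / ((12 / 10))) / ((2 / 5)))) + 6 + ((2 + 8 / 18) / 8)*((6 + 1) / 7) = 120677 / 17100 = 7.06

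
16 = 16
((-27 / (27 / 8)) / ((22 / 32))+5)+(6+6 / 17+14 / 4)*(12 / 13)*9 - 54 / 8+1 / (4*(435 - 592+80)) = 1165079 / 17017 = 68.47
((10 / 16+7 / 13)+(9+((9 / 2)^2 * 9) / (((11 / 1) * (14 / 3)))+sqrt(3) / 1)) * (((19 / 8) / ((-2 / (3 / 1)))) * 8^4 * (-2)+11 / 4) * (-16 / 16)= -3205288885 / 8008 - 116747 * sqrt(3) / 4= -450813.78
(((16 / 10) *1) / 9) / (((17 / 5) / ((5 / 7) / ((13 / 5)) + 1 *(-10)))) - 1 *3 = -16283 / 4641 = -3.51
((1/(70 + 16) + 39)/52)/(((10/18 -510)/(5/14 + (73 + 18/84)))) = -0.11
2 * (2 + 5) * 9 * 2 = 252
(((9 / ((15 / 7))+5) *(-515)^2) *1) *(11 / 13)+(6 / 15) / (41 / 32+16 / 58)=193924587378 / 93925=2064674.87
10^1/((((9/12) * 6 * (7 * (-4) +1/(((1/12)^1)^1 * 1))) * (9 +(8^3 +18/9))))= -5/18828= -0.00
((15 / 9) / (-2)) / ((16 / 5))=-25 / 96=-0.26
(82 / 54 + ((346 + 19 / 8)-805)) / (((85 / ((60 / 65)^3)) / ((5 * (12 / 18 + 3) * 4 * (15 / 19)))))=-173013280 / 709631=-243.81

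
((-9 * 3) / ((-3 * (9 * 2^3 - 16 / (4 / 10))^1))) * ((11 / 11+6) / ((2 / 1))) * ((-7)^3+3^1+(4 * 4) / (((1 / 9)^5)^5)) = 180910292898346852370097393 / 16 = 11306893306146678273131090.00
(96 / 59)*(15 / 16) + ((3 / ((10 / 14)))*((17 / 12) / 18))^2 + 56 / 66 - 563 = -47145294311 / 84110400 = -560.52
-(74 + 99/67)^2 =-25573249/4489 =-5696.87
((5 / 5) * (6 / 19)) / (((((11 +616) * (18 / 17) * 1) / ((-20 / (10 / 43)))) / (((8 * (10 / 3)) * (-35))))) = 4093600 / 107217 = 38.18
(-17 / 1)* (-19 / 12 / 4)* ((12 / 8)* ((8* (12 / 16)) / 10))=969 / 160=6.06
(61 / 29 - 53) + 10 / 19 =-27754 / 551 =-50.37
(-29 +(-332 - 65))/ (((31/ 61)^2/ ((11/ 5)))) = -17436606/ 4805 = -3628.85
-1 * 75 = -75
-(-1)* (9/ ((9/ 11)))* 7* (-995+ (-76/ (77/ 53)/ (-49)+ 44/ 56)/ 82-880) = -1160183515/ 8036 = -144373.26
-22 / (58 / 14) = -154 / 29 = -5.31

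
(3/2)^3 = 27/8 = 3.38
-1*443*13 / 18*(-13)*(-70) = -2620345 / 9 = -291149.44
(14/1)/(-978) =-7/489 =-0.01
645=645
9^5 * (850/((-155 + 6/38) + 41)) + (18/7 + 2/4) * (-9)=-635800761/1442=-440915.92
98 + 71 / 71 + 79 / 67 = 6712 / 67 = 100.18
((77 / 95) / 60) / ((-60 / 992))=-4774 / 21375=-0.22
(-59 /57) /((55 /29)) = -0.55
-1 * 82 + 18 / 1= -64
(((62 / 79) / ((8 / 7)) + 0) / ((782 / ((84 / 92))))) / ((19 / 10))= 22785 / 53993972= 0.00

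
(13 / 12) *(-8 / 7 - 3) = -377 / 84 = -4.49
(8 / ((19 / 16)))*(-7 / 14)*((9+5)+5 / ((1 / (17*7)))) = -38976 / 19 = -2051.37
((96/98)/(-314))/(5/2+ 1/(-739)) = -11824/9470083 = -0.00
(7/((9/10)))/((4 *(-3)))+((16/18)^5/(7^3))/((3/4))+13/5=1187283641/607614210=1.95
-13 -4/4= -14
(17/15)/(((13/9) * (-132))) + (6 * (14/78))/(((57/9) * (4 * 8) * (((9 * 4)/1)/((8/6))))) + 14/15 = 1814581/1956240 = 0.93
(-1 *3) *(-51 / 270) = 17 / 30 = 0.57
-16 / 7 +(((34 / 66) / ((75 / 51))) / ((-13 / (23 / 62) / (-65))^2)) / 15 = -2.21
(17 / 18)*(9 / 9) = 17 / 18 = 0.94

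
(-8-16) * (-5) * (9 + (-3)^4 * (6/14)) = 36720/7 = 5245.71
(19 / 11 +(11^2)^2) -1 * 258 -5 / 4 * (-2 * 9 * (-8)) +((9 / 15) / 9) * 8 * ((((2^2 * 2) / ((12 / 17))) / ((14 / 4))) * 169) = 50230676 / 3465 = 14496.59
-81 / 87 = -27 / 29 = -0.93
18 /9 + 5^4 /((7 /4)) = 2514 /7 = 359.14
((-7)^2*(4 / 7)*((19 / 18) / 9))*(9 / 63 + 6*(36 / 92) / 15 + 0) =9158 / 9315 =0.98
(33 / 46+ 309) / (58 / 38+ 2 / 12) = 812079 / 4439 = 182.94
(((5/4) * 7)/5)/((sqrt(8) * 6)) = 7 * sqrt(2)/96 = 0.10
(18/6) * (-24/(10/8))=-57.60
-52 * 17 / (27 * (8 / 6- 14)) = 442 / 171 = 2.58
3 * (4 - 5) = -3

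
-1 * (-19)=19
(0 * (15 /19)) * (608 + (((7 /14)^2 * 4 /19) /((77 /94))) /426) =0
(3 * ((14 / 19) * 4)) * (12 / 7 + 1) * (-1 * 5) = -120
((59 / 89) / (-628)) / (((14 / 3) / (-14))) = 177 / 55892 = 0.00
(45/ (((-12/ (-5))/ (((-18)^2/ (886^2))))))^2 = 36905625/ 616218720016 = 0.00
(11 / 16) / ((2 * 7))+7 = 1579 / 224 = 7.05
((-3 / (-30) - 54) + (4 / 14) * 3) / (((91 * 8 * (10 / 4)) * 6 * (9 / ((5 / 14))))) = -3713 / 19262880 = -0.00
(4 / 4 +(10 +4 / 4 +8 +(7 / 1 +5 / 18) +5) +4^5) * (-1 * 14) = -133091 / 9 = -14787.89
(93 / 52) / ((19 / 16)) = 372 / 247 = 1.51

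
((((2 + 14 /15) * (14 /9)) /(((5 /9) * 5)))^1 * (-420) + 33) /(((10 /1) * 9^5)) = -16423 /14762250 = -0.00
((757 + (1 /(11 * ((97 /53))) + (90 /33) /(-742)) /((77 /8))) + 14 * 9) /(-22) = -26914858951 /670581758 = -40.14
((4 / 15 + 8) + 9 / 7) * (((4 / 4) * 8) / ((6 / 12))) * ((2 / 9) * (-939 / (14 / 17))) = -85391408 / 2205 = -38726.26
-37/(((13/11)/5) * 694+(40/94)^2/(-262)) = -588886265/2610766338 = -0.23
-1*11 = -11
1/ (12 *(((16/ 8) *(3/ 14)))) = 7/ 36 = 0.19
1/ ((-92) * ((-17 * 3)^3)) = 1/ 12203892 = 0.00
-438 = -438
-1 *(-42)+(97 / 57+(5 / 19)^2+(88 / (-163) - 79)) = -6314243 / 176529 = -35.77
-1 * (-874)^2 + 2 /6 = -2291627 /3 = -763875.67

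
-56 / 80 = -7 / 10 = -0.70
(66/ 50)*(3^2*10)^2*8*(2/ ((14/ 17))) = 1454112/ 7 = 207730.29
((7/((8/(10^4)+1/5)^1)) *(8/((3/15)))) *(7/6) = 1225000/753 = 1626.83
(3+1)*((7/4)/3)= 7/3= 2.33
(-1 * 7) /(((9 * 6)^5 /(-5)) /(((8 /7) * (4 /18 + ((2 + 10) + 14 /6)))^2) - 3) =1201270 /56951326713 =0.00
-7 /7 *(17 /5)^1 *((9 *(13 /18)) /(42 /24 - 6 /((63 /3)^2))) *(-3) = 38.18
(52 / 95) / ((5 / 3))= 156 / 475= 0.33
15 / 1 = 15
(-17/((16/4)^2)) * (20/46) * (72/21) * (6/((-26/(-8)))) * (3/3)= -6120/2093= -2.92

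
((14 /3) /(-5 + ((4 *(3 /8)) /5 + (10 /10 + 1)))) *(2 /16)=-0.22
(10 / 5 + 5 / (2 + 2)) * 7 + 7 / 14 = 93 / 4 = 23.25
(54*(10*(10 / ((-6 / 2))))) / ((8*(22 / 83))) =-18675 / 22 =-848.86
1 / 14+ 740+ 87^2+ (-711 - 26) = 106009 / 14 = 7572.07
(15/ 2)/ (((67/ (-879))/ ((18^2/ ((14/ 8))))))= -8543880/ 469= -18217.23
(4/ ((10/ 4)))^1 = 8/ 5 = 1.60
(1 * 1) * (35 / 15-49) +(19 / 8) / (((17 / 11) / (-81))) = -69827 / 408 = -171.14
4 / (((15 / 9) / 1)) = 12 / 5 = 2.40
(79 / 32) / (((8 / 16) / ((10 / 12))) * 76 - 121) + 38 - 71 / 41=17922973 / 494624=36.24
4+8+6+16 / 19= 358 / 19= 18.84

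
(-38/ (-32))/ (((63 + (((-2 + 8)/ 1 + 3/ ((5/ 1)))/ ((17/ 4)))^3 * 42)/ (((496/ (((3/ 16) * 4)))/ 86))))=38075750/ 918537921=0.04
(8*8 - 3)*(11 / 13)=671 / 13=51.62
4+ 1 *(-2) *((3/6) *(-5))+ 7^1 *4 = 37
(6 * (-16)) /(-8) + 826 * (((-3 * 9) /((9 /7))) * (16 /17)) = -277332 /17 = -16313.65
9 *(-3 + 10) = 63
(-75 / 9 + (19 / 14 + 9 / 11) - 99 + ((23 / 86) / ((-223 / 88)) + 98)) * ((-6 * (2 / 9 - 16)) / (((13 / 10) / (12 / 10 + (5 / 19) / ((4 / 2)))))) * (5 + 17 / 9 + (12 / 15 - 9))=476967557746 / 516511485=923.44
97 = 97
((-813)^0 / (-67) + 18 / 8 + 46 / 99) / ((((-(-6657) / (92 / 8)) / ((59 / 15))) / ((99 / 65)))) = 97200553 / 3478948200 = 0.03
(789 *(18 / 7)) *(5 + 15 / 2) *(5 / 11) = 887625 / 77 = 11527.60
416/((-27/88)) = -1355.85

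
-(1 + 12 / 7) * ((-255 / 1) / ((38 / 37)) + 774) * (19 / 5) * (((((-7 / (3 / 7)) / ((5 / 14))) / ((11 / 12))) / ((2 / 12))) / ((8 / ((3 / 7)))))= 23912469 / 275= 86954.43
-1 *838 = -838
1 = 1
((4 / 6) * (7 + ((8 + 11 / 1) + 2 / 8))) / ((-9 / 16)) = -280 / 9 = -31.11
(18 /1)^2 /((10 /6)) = 972 /5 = 194.40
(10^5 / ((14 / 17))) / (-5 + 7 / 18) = -15300000 / 581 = -26333.91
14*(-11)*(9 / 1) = -1386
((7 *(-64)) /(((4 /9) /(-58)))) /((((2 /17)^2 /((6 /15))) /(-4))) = -33792192 /5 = -6758438.40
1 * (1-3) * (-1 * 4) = 8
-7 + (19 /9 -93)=-881 /9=-97.89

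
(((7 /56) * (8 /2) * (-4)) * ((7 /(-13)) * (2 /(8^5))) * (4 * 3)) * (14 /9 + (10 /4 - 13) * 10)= -6517 /79872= -0.08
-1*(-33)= 33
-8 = -8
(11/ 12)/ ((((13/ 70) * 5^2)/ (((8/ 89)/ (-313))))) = -0.00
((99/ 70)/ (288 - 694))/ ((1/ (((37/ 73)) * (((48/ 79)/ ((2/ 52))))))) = -1142856/ 40974535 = -0.03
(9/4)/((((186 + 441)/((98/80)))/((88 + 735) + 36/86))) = 5204829/1437920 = 3.62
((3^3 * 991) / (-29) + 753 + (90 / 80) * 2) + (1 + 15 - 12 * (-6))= -9211 / 116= -79.41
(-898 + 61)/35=-837/35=-23.91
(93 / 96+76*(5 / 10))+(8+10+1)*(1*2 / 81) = 102223 / 2592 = 39.44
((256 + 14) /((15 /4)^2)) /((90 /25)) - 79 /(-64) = 1261 /192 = 6.57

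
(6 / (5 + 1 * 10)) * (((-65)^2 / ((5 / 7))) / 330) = 1183 / 165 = 7.17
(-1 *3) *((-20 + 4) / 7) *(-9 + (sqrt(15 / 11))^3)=-432 / 7 + 720 *sqrt(165) / 847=-50.80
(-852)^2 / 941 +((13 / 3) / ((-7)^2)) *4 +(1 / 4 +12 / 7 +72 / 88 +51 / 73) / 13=4459284449629 / 5775982212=772.04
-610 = -610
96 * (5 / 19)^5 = 300000 / 2476099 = 0.12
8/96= 1/12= 0.08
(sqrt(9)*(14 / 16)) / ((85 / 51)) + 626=25103 / 40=627.58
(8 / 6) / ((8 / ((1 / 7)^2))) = 1 / 294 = 0.00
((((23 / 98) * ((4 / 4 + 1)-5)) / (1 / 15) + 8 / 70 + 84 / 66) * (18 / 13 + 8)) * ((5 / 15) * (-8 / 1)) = 8043704 / 35035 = 229.59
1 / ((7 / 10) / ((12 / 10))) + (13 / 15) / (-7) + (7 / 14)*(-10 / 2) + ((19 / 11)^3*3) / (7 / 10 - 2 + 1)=-14658121 / 279510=-52.44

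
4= 4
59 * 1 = 59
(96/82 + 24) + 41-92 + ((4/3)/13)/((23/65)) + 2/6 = -71308/2829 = -25.21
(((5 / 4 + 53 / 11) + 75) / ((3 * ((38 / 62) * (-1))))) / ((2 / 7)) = -258013 / 1672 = -154.31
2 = 2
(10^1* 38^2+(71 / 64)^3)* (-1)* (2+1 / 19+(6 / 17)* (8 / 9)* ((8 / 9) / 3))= -70837079669195 / 2286157824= -30985.21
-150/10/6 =-5/2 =-2.50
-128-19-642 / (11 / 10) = -8037 / 11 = -730.64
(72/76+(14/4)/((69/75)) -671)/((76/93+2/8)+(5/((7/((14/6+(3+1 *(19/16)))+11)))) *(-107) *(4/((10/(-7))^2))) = 722053240/2843302481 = 0.25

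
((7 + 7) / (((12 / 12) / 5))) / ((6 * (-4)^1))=-35 / 12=-2.92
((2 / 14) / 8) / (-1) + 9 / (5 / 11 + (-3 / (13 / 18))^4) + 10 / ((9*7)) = 8076105547 / 47212916184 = 0.17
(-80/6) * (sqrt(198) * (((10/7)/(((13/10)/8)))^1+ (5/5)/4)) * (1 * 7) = -32910 * sqrt(22)/13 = -11873.97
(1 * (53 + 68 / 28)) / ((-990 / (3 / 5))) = -0.03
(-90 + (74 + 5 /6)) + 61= 275 /6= 45.83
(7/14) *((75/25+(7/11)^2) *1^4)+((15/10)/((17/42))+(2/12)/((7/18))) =84046/14399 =5.84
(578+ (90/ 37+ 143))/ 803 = 26767/ 29711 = 0.90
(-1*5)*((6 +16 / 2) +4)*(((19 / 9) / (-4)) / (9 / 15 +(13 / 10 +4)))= 475 / 59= 8.05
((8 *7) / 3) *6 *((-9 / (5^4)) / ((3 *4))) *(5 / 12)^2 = -7 / 300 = -0.02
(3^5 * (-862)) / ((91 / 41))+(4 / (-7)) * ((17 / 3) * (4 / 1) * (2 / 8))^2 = -77307982 / 819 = -94393.14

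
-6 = -6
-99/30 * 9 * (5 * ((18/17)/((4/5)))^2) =-601425/2312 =-260.13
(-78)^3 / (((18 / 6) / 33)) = -5220072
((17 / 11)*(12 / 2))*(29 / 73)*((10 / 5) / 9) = 1972 / 2409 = 0.82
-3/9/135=-1/405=-0.00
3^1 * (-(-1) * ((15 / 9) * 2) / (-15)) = -2 / 3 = -0.67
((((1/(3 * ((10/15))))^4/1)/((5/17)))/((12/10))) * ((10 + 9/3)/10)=221/960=0.23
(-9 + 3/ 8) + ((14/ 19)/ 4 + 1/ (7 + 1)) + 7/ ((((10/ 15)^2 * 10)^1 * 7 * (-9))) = -6339/ 760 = -8.34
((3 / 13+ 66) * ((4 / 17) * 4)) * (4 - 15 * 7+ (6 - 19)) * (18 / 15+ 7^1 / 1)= -64389024 / 1105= -58270.61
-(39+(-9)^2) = -120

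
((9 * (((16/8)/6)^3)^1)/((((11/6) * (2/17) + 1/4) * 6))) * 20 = 136/57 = 2.39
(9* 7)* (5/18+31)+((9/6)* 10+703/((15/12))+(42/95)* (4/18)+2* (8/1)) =1461479/570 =2564.00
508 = 508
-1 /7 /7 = -1 /49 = -0.02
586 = 586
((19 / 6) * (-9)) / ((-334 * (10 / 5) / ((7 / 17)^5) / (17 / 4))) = 0.00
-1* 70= -70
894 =894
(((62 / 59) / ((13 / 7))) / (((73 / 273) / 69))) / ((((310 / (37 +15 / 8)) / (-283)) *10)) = -892715859 / 1722800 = -518.18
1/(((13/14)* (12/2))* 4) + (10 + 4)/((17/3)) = 6671/2652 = 2.52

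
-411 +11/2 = -811/2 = -405.50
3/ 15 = 1/ 5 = 0.20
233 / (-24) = -233 / 24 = -9.71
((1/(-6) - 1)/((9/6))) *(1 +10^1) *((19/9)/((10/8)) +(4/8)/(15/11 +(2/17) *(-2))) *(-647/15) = 2017021853/2563650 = 786.78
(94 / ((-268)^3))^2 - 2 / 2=-92629383338847 / 92629383341056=-1.00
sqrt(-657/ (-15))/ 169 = sqrt(1095)/ 845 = 0.04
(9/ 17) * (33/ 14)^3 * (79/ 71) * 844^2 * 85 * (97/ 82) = 551719164120795/ 998473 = 552562927.71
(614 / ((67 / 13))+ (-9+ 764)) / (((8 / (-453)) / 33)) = -1633429.26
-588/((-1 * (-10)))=-58.80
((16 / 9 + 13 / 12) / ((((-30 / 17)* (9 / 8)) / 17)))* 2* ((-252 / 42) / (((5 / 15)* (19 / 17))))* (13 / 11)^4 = 57811919516 / 37554165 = 1539.43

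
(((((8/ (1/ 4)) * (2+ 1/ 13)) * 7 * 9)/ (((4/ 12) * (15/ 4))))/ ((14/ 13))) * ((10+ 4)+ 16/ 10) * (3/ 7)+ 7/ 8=29114569/ 1400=20796.12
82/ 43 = 1.91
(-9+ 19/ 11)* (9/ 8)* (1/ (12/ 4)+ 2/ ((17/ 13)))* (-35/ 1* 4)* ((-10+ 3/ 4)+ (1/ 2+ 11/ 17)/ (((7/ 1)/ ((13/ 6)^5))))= -3041.90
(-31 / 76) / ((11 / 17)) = -0.63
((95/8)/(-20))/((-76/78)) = 0.61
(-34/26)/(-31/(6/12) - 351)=17/5369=0.00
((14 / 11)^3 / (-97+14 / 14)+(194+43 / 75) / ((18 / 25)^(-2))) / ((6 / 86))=1082190261899 / 748687500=1445.45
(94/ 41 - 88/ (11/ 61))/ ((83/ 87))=-1732518/ 3403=-509.11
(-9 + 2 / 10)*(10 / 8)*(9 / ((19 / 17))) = -1683 / 19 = -88.58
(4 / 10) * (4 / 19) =8 / 95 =0.08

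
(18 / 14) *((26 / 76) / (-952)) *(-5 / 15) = 39 / 253232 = 0.00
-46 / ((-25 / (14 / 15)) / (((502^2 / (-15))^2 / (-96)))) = -1278058572322 / 253125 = -5049120.29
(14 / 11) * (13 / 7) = 26 / 11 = 2.36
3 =3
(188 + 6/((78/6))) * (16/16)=2450/13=188.46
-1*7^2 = -49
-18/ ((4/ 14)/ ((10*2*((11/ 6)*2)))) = -4620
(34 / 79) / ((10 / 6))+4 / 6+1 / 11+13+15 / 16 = 3118661 / 208560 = 14.95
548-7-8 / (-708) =95759 / 177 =541.01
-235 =-235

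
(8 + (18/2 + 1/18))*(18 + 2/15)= 41752/135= 309.27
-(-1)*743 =743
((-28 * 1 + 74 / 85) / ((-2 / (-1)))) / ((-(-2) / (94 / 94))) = -1153 / 170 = -6.78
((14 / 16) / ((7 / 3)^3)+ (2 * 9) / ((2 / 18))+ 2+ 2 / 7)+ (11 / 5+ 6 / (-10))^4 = 41872507 / 245000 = 170.91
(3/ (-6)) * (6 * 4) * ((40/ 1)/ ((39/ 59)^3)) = -32860640/ 19773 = -1661.89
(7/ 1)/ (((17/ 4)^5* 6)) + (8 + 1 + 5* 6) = 166126853/ 4259571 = 39.00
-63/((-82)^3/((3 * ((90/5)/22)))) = 1701/6065048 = 0.00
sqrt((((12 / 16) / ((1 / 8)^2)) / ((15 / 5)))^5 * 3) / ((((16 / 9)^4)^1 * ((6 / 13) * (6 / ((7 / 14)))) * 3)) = 3159 * sqrt(3) / 512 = 10.69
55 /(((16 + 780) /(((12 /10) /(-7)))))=-33 /2786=-0.01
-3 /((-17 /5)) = 15 /17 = 0.88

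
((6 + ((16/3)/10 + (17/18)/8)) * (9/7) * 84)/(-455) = -14367/9100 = -1.58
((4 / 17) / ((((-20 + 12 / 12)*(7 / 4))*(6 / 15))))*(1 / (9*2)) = -20 / 20349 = -0.00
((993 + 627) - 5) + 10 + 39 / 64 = 104039 / 64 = 1625.61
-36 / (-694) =18 / 347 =0.05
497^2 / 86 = 247009 / 86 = 2872.20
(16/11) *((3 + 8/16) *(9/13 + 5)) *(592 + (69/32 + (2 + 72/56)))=4951599/286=17313.28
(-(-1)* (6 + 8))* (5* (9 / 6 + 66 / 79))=163.48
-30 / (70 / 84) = -36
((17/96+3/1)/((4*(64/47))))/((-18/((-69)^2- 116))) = -66586075/442368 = -150.52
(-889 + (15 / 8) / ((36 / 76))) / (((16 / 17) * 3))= -361097 / 1152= -313.45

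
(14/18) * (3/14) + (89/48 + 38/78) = 1565/624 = 2.51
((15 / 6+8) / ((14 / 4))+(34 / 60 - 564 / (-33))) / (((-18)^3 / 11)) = -6817 / 174960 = -0.04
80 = 80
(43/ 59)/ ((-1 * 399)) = -43/ 23541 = -0.00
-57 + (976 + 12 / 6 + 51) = 972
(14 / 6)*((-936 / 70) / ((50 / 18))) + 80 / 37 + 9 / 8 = -7.94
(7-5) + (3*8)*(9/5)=226/5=45.20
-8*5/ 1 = -40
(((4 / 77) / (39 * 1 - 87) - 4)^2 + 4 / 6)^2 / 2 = 139.03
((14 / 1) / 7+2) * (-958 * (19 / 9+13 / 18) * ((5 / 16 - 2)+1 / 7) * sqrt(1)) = 1408739 / 84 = 16770.70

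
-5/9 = -0.56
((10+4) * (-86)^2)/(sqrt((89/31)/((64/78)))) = 414176 * sqrt(215202)/3471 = 55354.57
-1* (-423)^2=-178929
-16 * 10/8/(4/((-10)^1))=50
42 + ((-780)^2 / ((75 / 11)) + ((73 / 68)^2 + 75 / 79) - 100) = 32575673295 / 365296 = 89176.10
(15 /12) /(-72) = -5 /288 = -0.02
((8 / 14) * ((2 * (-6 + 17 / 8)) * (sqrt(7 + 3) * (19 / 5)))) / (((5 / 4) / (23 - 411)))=914128 * sqrt(10) / 175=16518.44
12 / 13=0.92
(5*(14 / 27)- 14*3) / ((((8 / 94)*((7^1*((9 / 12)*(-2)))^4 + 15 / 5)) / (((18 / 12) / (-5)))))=100016 / 8753805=0.01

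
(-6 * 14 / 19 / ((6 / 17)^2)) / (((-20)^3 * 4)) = 2023 / 1824000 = 0.00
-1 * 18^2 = -324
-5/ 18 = -0.28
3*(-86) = -258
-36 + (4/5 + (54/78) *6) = -2018/65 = -31.05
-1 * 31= -31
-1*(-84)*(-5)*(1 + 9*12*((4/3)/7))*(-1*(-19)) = -172140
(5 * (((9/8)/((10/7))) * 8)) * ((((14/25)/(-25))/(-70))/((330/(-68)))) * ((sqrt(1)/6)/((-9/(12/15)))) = 238/7734375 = 0.00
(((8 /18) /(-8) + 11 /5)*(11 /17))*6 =2123 /255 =8.33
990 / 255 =66 / 17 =3.88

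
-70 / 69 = -1.01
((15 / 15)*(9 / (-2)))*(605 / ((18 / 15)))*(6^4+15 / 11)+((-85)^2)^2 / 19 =-14895425 / 76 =-195992.43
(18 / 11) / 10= 9 / 55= 0.16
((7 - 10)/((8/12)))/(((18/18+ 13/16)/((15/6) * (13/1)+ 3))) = -88.14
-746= -746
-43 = -43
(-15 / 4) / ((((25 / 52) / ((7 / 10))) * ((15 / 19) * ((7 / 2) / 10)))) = -494 / 25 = -19.76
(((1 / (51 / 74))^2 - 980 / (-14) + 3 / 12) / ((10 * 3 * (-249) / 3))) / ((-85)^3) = 0.00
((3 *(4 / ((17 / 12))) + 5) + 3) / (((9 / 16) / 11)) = 49280 / 153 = 322.09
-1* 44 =-44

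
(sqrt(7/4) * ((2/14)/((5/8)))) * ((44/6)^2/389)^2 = 937024 * sqrt(7)/428995035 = 0.01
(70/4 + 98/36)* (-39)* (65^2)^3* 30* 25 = -44610273804687500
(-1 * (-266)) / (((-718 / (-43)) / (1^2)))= 15.93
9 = 9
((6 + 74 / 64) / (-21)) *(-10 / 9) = 0.38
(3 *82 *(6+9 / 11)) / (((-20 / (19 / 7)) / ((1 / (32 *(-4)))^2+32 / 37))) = -196.88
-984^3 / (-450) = 2117253.12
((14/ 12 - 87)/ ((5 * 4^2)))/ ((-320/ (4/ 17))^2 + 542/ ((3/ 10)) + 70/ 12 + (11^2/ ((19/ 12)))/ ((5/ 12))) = -9785/ 16886554704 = -0.00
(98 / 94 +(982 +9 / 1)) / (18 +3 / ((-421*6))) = 39259092 / 712285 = 55.12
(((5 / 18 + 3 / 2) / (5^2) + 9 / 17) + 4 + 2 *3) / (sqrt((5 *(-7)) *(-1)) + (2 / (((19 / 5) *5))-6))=948176 / 3825 + 1125959 *sqrt(35) / 26775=496.68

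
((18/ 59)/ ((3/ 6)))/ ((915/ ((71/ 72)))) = 0.00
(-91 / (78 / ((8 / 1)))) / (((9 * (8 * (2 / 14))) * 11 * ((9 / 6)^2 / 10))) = -980 / 2673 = -0.37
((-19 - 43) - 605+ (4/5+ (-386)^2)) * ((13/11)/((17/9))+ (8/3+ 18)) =1771799461/561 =3158287.81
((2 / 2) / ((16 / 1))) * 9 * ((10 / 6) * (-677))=-10155 / 16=-634.69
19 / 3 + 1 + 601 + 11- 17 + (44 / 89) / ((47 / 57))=7566205 / 12549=602.93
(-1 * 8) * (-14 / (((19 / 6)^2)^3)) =5225472 / 47045881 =0.11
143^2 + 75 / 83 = 20449.90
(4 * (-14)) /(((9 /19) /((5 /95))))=-56 /9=-6.22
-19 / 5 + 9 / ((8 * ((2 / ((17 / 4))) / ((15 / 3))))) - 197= -60431 / 320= -188.85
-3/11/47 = -3/517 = -0.01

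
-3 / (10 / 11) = -33 / 10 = -3.30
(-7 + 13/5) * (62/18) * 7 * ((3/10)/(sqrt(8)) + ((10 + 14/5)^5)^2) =-5504047262993087463424/439453125- 2387 * sqrt(2)/300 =-12524765327355.52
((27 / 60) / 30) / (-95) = -0.00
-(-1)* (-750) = -750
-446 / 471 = -0.95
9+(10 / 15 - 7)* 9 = -48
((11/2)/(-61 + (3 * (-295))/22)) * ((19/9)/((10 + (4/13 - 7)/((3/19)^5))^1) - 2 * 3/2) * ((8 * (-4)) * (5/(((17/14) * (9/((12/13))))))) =-77839524421120/35335789760947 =-2.20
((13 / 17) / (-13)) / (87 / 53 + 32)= -53 / 30311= -0.00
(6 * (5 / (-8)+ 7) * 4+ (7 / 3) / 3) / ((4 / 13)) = 4498 / 9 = 499.78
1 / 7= 0.14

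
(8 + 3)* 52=572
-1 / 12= -0.08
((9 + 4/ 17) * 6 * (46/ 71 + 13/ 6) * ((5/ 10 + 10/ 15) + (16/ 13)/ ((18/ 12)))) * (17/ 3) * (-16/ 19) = -233421320/ 157833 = -1478.91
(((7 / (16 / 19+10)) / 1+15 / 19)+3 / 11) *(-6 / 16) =-220587 / 344432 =-0.64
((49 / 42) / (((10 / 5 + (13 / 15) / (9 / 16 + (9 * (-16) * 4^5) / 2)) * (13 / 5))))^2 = 869717606450625 / 17277713364320656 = 0.05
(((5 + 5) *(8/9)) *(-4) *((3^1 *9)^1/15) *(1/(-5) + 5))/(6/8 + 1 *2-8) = 2048/35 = 58.51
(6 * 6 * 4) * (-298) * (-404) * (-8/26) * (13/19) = -69345792/19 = -3649778.53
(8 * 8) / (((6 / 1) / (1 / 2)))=16 / 3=5.33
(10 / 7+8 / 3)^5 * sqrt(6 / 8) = 2352135088 * sqrt(3) / 4084101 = 997.53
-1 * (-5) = 5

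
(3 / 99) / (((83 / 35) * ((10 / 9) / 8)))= 84 / 913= 0.09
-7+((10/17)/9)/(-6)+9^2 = 73.99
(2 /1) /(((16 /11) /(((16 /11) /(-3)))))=-0.67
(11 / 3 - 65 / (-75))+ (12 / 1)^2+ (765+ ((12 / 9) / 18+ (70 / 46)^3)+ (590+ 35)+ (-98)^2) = 18308022209 / 1642545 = 11146.13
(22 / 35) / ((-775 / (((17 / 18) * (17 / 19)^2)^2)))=-265513259 / 572663054250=-0.00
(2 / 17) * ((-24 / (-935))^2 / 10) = 576 / 74309125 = 0.00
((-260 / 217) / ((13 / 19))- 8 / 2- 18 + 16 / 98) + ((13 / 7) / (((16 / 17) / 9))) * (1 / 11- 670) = -3186862277 / 267344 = -11920.46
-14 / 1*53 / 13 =-742 / 13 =-57.08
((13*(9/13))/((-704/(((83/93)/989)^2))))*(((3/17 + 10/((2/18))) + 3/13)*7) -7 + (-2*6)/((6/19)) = -1645256024393805/36561239633776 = -45.00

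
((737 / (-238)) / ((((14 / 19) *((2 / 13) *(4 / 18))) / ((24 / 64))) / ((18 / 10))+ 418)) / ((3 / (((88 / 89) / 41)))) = -324393498 / 5447648918579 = -0.00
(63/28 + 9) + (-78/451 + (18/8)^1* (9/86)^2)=148123047/13342384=11.10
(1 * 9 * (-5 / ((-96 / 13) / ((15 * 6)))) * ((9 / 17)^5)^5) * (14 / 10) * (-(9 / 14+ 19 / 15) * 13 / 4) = -437861058551002422795339040329 / 738640308780595504504264958855296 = -0.00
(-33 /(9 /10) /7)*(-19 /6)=1045 /63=16.59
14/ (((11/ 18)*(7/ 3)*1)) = 108/ 11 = 9.82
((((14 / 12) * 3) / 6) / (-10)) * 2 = -0.12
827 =827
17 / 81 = 0.21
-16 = -16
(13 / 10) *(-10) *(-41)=533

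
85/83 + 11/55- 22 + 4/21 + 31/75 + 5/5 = -835424/43575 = -19.17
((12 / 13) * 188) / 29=5.98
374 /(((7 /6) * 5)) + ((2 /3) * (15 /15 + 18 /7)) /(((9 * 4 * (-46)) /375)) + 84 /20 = 280589 /4140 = 67.78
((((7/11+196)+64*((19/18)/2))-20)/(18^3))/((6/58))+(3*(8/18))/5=5329967/8660520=0.62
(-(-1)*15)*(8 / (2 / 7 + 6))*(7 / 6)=245 / 11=22.27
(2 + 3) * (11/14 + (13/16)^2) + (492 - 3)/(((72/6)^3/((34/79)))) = 9366181/1274112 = 7.35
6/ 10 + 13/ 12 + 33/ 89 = 10969/ 5340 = 2.05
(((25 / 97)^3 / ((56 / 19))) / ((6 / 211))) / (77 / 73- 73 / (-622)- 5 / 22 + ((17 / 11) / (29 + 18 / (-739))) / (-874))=20911872894007046875 / 96725792417699515128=0.22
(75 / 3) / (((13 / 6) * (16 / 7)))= 525 / 104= 5.05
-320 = -320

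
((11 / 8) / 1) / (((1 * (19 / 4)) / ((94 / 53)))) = 517 / 1007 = 0.51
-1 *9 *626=-5634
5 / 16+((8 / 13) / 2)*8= 2.77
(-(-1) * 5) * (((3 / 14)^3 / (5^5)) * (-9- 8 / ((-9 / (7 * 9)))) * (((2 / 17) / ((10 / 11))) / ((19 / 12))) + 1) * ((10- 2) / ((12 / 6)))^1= 6924396254 / 346215625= 20.00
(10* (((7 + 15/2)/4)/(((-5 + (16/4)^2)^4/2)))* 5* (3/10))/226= 435/13235464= 0.00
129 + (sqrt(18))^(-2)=2323/ 18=129.06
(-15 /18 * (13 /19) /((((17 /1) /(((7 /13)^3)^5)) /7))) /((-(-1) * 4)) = -166164652848005 /30522541741940888328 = -0.00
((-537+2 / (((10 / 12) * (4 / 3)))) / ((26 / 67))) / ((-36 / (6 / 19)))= 14941 / 1235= 12.10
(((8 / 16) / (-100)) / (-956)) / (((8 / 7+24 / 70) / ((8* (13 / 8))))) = 7 / 152960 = 0.00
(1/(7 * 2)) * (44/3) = 22/21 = 1.05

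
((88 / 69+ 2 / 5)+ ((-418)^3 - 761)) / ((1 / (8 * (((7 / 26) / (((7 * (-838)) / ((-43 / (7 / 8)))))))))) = -17335680484816 / 13154505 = -1317851.22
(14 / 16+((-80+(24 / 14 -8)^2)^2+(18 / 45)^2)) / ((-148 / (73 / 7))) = -57505619111 / 497487200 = -115.59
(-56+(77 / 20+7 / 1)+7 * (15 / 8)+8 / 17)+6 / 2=-19417 / 680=-28.55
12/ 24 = 1/ 2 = 0.50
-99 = -99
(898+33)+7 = 938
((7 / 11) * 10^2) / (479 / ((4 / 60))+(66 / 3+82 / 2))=0.01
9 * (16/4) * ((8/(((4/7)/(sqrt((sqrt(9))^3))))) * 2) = 3024 * sqrt(3) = 5237.72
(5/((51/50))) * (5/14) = 625/357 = 1.75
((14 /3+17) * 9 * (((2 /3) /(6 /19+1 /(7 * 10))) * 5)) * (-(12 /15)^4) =-1770496 /2195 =-806.60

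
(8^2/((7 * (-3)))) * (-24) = 512/7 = 73.14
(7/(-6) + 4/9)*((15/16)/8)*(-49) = 3185/768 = 4.15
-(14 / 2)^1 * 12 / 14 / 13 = -6 / 13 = -0.46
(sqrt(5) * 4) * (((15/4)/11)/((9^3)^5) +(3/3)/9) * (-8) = -2684210314715464 * sqrt(5)/754934151013713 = -7.95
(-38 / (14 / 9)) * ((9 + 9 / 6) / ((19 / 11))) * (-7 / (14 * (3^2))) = 33 / 4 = 8.25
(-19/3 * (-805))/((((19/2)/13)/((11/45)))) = 46046/27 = 1705.41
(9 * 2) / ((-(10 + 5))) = -6 / 5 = -1.20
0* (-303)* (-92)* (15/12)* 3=0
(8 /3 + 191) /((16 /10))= 2905 /24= 121.04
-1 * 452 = -452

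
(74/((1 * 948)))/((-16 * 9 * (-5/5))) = 37/68256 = 0.00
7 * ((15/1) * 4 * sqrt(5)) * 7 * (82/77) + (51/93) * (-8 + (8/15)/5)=-10064/2325 + 34440 * sqrt(5)/11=6996.60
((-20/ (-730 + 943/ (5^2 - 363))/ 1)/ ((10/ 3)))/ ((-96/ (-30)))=845/ 330244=0.00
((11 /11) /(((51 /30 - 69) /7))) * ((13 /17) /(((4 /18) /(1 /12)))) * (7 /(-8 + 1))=1365 /45764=0.03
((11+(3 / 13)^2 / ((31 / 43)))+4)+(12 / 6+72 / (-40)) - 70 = -1433551 / 26195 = -54.73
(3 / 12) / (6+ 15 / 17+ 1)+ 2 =1089 / 536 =2.03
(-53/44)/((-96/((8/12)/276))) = 53/1748736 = 0.00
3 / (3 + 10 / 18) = 27 / 32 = 0.84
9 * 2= 18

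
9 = 9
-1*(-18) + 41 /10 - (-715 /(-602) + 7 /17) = 524506 /25585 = 20.50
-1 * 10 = -10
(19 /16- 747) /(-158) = 11933 /2528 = 4.72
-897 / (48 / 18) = -336.38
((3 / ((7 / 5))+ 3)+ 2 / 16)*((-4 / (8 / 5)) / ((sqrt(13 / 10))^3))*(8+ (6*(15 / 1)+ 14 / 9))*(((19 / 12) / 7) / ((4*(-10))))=28025*sqrt(130) / 63882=5.00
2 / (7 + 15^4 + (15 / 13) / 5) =26 / 658219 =0.00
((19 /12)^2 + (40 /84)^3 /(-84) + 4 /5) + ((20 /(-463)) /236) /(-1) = 1405019211593 /425010998160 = 3.31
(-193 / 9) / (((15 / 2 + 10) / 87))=-11194 / 105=-106.61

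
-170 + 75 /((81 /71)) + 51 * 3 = 1316 /27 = 48.74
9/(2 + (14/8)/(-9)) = 324/65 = 4.98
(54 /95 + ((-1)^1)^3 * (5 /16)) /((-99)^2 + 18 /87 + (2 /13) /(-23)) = 3373019 /129179034640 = 0.00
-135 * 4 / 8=-135 / 2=-67.50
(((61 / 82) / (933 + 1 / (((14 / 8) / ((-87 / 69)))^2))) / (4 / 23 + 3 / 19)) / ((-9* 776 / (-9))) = 690976097 / 223263918833360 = 0.00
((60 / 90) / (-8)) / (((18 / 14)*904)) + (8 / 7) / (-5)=-781301 / 3417120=-0.23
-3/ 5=-0.60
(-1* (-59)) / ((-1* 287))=-59 / 287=-0.21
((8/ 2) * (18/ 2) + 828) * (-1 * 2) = -1728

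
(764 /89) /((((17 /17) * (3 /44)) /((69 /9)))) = 773168 /801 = 965.25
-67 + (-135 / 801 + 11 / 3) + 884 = 219073 / 267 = 820.50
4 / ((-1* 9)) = -0.44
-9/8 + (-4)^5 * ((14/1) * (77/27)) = -8831219/216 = -40885.27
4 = 4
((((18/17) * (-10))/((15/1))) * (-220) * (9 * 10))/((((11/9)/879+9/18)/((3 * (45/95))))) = 101501294400/2562359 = 39612.44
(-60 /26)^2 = 900 /169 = 5.33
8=8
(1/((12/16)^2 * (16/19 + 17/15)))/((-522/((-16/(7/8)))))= 97280/3085803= 0.03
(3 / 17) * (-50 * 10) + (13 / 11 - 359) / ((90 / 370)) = -874748 / 561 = -1559.27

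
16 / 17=0.94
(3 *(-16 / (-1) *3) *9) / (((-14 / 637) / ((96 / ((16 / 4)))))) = -1415232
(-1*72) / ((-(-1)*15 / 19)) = -456 / 5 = -91.20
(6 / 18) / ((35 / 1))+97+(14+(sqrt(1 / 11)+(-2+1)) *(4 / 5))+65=4 *sqrt(11) / 55+18397 / 105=175.45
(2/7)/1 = 2/7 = 0.29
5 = 5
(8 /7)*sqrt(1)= 8 /7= 1.14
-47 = -47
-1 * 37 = -37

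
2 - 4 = -2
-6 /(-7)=0.86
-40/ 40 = -1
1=1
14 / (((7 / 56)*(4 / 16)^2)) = 1792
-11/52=-0.21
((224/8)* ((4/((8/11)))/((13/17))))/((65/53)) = 138754/845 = 164.21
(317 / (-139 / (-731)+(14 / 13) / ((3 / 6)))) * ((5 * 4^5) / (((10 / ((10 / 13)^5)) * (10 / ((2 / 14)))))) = 47457689600 / 178134957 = 266.41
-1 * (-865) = 865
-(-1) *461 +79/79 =462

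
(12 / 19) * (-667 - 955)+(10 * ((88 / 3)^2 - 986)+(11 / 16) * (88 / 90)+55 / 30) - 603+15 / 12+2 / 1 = -273336 / 95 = -2877.22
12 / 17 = 0.71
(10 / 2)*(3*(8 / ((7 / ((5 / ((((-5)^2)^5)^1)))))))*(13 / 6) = 52 / 2734375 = 0.00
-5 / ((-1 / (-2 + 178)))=880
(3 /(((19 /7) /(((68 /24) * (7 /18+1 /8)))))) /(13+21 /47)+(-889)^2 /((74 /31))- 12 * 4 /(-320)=105910434446933 /319893120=331080.69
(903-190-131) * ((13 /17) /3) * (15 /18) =6305 /51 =123.63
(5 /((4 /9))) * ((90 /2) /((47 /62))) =62775 /94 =667.82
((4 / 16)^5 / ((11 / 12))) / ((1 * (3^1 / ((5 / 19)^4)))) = 625 / 366983936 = 0.00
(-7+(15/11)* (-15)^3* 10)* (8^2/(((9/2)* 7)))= -64809856/693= -93520.72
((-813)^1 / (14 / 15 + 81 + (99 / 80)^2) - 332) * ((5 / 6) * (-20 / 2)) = 13691180900 / 4807569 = 2847.84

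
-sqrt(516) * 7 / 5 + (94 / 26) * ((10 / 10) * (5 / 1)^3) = 5875 / 13-14 * sqrt(129) / 5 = 420.12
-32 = -32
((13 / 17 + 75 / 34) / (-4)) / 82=-101 / 11152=-0.01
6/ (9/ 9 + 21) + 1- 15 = -13.73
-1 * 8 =-8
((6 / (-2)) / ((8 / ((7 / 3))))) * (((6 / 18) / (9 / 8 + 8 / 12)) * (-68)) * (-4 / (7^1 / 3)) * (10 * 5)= -40800 / 43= -948.84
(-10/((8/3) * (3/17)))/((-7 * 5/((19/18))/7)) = 323/72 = 4.49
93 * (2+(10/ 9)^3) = 76198/ 243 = 313.57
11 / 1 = 11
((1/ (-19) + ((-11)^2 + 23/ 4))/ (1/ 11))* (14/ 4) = 741433/ 152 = 4877.85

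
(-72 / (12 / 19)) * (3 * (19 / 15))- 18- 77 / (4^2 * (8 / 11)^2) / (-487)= -451.18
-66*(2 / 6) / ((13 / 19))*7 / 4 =-1463 / 26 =-56.27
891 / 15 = 297 / 5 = 59.40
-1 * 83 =-83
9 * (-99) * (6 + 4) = -8910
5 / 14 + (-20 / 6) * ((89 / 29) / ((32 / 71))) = -217685 / 9744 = -22.34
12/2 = 6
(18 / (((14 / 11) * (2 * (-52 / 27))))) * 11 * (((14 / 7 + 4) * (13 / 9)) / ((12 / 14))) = -3267 / 8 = -408.38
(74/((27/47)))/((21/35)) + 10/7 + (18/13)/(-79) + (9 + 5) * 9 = 199209308/582309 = 342.10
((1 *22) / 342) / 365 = 11 / 62415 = 0.00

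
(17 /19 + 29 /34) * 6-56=-14701 /323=-45.51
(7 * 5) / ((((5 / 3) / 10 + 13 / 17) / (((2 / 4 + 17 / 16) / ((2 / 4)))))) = 8925 / 76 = 117.43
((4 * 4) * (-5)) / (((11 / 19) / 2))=-3040 / 11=-276.36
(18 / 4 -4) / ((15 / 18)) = 3 / 5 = 0.60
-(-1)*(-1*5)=-5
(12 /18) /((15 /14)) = 28 /45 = 0.62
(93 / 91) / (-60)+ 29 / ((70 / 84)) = 12661 / 364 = 34.78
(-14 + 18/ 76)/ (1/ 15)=-7845/ 38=-206.45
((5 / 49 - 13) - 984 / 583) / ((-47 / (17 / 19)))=7083424 / 25510331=0.28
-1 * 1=-1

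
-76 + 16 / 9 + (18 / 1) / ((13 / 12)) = -6740 / 117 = -57.61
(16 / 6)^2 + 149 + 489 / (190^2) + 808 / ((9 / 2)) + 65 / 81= 983909009 / 2924100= 336.48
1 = 1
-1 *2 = -2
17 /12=1.42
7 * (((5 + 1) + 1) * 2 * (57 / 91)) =798 / 13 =61.38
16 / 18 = 8 / 9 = 0.89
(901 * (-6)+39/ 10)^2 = 2918268441/ 100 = 29182684.41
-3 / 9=-1 / 3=-0.33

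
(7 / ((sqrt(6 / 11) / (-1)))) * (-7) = 49 * sqrt(66) / 6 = 66.35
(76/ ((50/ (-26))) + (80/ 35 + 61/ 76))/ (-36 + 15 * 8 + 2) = -484541/ 1143800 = -0.42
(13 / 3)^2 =18.78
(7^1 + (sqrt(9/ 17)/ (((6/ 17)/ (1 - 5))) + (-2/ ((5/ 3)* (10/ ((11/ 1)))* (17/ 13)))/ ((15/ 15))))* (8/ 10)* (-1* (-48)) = -86.62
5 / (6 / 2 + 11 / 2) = 10 / 17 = 0.59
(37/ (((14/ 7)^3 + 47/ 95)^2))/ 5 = 66785/ 651249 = 0.10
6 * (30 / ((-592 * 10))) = -9 / 296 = -0.03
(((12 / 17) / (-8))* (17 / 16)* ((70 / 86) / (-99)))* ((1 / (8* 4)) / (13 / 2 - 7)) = -35 / 726528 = -0.00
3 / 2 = 1.50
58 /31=1.87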